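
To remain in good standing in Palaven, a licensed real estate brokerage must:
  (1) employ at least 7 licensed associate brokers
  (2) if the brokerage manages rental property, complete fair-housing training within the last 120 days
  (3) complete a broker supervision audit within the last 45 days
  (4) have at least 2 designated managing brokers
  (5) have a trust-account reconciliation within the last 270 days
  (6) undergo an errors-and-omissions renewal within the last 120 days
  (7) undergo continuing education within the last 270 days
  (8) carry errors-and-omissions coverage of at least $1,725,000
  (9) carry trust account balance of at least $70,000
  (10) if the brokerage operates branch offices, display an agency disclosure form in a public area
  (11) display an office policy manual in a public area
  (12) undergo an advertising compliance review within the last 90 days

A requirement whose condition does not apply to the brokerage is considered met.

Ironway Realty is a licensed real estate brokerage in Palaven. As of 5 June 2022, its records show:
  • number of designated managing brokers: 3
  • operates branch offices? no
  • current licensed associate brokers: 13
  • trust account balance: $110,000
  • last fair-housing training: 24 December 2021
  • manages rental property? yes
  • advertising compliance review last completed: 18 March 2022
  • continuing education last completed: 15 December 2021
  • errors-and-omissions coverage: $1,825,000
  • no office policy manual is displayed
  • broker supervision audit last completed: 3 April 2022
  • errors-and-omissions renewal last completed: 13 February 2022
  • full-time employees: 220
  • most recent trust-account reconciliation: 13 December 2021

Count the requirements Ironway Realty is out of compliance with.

1. licensed associate brokers 13 ≥ 7 → met
2. condition 'manages rental property' holds; fair-housing training 163 days ago vs limit 120 → not met
3. broker supervision audit 63 days ago vs limit 45 → not met
4. designated managing brokers 3 ≥ 2 → met
5. trust-account reconciliation 174 days ago vs limit 270 → met
6. errors-and-omissions renewal 112 days ago vs limit 120 → met
7. continuing education 172 days ago vs limit 270 → met
8. errors-and-omissions coverage $1,825,000 ≥ $1,725,000 → met
9. trust account balance $110,000 ≥ $70,000 → met
10. condition 'operates branch offices' does not hold → requirement n/a → met
11. office policy manual absent → not met
12. advertising compliance review 79 days ago vs limit 90 → met
Not met: 3 of 12

3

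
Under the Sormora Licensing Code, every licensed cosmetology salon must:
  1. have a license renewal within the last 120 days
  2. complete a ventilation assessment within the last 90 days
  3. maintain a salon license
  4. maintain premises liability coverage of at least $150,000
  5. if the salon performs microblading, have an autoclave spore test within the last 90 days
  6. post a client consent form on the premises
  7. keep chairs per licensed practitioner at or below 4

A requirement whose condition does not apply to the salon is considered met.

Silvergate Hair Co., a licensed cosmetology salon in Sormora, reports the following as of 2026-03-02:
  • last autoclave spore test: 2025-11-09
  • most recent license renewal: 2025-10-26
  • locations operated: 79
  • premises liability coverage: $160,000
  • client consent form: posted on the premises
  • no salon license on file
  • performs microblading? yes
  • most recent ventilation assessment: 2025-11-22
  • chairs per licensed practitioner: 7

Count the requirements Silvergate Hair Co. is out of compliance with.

1. license renewal 127 days ago vs limit 120 → not met
2. ventilation assessment 100 days ago vs limit 90 → not met
3. salon license absent → not met
4. premises liability coverage $160,000 ≥ $150,000 → met
5. condition 'performs microblading' holds; autoclave spore test 113 days ago vs limit 90 → not met
6. client consent form present → met
7. chairs per licensed practitioner 7 > 4 → not met
Not met: 5 of 7

5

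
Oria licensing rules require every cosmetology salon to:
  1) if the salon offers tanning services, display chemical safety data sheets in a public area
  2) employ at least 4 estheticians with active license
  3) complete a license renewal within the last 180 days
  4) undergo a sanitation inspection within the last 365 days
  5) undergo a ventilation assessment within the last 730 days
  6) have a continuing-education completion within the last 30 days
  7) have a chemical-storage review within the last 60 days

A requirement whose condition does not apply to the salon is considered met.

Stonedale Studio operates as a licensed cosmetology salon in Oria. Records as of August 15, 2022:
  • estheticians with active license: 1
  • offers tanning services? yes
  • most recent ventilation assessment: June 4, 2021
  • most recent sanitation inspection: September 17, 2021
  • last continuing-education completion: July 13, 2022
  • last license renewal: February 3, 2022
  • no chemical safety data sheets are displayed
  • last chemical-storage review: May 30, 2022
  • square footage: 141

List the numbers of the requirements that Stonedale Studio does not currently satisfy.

1, 2, 3, 6, 7

1. condition 'offers tanning services' holds; chemical safety data sheets absent → not met
2. estheticians with active license 1 < 4 → not met
3. license renewal 193 days ago vs limit 180 → not met
4. sanitation inspection 332 days ago vs limit 365 → met
5. ventilation assessment 437 days ago vs limit 730 → met
6. continuing-education completion 33 days ago vs limit 30 → not met
7. chemical-storage review 77 days ago vs limit 60 → not met
Not met: 1, 2, 3, 6, 7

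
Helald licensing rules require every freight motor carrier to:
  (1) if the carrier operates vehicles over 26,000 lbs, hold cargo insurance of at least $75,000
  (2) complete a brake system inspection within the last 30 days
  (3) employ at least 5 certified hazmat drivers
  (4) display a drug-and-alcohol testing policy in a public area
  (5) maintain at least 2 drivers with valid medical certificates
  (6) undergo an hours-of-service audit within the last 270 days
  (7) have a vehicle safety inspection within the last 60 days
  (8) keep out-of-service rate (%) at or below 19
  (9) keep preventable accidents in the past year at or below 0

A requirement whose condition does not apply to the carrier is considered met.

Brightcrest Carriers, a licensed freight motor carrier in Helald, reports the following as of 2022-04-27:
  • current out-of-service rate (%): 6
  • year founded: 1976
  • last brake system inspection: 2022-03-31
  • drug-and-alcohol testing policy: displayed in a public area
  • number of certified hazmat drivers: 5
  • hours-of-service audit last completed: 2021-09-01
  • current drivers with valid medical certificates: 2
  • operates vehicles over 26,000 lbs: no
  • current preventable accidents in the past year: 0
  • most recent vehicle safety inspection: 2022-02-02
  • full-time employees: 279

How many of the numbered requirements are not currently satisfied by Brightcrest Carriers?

1. condition 'operates vehicles over 26,000 lbs' does not hold → requirement n/a → met
2. brake system inspection 27 days ago vs limit 30 → met
3. certified hazmat drivers 5 ≥ 5 → met
4. drug-and-alcohol testing policy present → met
5. drivers with valid medical certificates 2 ≥ 2 → met
6. hours-of-service audit 238 days ago vs limit 270 → met
7. vehicle safety inspection 84 days ago vs limit 60 → not met
8. out-of-service rate (%) 6 ≤ 19 → met
9. preventable accidents in the past year 0 ≤ 0 → met
Not met: 1 of 9

1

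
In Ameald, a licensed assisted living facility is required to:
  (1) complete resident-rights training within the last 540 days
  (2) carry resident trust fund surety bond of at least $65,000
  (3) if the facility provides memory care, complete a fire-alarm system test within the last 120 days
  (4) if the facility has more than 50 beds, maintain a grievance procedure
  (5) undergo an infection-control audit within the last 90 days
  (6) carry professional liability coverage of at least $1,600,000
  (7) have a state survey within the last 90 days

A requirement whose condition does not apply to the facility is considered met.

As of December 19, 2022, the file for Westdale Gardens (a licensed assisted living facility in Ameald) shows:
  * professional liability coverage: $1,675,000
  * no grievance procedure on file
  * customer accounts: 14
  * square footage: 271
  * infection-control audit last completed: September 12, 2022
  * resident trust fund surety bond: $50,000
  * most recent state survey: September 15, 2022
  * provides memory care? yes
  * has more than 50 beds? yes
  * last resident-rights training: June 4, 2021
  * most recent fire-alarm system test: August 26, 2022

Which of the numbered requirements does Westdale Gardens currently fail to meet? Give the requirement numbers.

1. resident-rights training 563 days ago vs limit 540 → not met
2. resident trust fund surety bond $50,000 < $65,000 → not met
3. condition 'provides memory care' holds; fire-alarm system test 115 days ago vs limit 120 → met
4. condition 'has more than 50 beds' holds; grievance procedure absent → not met
5. infection-control audit 98 days ago vs limit 90 → not met
6. professional liability coverage $1,675,000 ≥ $1,600,000 → met
7. state survey 95 days ago vs limit 90 → not met
Not met: 1, 2, 4, 5, 7

1, 2, 4, 5, 7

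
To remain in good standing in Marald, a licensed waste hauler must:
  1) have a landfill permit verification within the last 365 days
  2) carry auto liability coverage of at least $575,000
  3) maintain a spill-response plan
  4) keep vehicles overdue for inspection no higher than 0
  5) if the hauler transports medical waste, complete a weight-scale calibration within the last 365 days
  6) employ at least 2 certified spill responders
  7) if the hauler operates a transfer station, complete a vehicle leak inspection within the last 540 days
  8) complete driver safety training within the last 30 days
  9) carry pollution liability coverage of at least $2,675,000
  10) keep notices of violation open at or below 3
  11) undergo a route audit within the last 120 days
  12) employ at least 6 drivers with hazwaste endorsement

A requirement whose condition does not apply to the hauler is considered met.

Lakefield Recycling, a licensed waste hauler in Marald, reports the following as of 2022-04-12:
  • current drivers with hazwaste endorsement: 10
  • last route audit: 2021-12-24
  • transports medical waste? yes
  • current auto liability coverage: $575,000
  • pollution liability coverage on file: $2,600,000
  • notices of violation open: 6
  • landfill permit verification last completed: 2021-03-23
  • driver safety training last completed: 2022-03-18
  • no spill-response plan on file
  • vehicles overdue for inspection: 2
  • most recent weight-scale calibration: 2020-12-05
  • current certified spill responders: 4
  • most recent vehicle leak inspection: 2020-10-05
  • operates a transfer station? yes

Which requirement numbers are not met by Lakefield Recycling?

1, 3, 4, 5, 7, 9, 10

1. landfill permit verification 385 days ago vs limit 365 → not met
2. auto liability coverage $575,000 ≥ $575,000 → met
3. spill-response plan absent → not met
4. vehicles overdue for inspection 2 > 0 → not met
5. condition 'transports medical waste' holds; weight-scale calibration 493 days ago vs limit 365 → not met
6. certified spill responders 4 ≥ 2 → met
7. condition 'operates a transfer station' holds; vehicle leak inspection 554 days ago vs limit 540 → not met
8. driver safety training 25 days ago vs limit 30 → met
9. pollution liability coverage $2,600,000 < $2,675,000 → not met
10. notices of violation open 6 > 3 → not met
11. route audit 109 days ago vs limit 120 → met
12. drivers with hazwaste endorsement 10 ≥ 6 → met
Not met: 1, 3, 4, 5, 7, 9, 10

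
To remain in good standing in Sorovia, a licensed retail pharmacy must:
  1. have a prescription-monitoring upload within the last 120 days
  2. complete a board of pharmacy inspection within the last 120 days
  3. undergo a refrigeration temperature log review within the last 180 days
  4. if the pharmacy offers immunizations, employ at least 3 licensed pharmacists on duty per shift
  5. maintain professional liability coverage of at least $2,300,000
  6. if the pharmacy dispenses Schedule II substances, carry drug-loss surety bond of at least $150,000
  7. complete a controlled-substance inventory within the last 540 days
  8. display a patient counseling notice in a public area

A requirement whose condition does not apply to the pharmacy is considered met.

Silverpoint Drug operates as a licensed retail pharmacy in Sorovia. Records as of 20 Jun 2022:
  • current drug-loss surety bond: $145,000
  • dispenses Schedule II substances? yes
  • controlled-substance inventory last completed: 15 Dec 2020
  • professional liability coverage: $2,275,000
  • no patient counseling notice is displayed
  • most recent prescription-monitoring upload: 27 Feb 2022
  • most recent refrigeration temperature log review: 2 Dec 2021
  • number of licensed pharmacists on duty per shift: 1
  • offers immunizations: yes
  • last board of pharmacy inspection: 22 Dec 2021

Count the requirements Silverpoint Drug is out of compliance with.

7

1. prescription-monitoring upload 113 days ago vs limit 120 → met
2. board of pharmacy inspection 180 days ago vs limit 120 → not met
3. refrigeration temperature log review 200 days ago vs limit 180 → not met
4. condition 'offers immunizations' holds; licensed pharmacists on duty per shift 1 < 3 → not met
5. professional liability coverage $2,275,000 < $2,300,000 → not met
6. condition 'dispenses Schedule II substances' holds; drug-loss surety bond $145,000 < $150,000 → not met
7. controlled-substance inventory 552 days ago vs limit 540 → not met
8. patient counseling notice absent → not met
Not met: 7 of 8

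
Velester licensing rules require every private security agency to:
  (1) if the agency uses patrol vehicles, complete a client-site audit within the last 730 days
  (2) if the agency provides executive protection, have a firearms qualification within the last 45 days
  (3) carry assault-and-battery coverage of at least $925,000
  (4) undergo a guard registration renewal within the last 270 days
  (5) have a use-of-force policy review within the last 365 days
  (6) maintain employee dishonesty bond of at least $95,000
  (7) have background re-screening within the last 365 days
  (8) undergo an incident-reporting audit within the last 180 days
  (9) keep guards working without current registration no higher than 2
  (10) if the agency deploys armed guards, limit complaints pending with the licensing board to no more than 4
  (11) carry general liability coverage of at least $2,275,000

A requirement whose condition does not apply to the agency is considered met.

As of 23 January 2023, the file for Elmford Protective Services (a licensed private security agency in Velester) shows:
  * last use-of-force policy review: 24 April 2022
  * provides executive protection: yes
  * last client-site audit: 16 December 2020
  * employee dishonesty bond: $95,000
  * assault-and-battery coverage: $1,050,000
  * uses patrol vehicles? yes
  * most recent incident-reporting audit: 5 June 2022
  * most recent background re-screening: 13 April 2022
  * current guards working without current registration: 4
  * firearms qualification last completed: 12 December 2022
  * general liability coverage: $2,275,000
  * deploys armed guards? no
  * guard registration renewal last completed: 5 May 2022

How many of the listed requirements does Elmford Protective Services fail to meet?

3

1. condition 'uses patrol vehicles' holds; client-site audit 768 days ago vs limit 730 → not met
2. condition 'provides executive protection' holds; firearms qualification 42 days ago vs limit 45 → met
3. assault-and-battery coverage $1,050,000 ≥ $925,000 → met
4. guard registration renewal 263 days ago vs limit 270 → met
5. use-of-force policy review 274 days ago vs limit 365 → met
6. employee dishonesty bond $95,000 ≥ $95,000 → met
7. background re-screening 285 days ago vs limit 365 → met
8. incident-reporting audit 232 days ago vs limit 180 → not met
9. guards working without current registration 4 > 2 → not met
10. condition 'deploys armed guards' does not hold → requirement n/a → met
11. general liability coverage $2,275,000 ≥ $2,275,000 → met
Not met: 3 of 11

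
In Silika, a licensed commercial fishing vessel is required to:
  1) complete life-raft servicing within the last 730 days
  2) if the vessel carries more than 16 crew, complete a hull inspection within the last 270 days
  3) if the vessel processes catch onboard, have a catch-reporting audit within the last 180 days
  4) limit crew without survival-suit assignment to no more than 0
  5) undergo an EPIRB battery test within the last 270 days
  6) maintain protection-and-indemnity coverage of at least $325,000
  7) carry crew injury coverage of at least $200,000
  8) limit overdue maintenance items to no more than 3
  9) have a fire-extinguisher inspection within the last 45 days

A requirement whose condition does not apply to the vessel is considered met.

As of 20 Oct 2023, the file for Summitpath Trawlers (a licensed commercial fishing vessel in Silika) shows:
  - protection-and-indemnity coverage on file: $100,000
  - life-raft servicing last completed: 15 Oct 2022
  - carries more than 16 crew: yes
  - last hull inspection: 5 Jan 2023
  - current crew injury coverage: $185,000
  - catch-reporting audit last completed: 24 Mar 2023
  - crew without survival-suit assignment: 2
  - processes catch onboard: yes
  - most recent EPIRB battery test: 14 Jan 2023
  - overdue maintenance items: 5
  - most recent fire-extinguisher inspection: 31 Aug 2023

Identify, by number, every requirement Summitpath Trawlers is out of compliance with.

1. life-raft servicing 370 days ago vs limit 730 → met
2. condition 'carries more than 16 crew' holds; hull inspection 288 days ago vs limit 270 → not met
3. condition 'processes catch onboard' holds; catch-reporting audit 210 days ago vs limit 180 → not met
4. crew without survival-suit assignment 2 > 0 → not met
5. EPIRB battery test 279 days ago vs limit 270 → not met
6. protection-and-indemnity coverage $100,000 < $325,000 → not met
7. crew injury coverage $185,000 < $200,000 → not met
8. overdue maintenance items 5 > 3 → not met
9. fire-extinguisher inspection 50 days ago vs limit 45 → not met
Not met: 2, 3, 4, 5, 6, 7, 8, 9

2, 3, 4, 5, 6, 7, 8, 9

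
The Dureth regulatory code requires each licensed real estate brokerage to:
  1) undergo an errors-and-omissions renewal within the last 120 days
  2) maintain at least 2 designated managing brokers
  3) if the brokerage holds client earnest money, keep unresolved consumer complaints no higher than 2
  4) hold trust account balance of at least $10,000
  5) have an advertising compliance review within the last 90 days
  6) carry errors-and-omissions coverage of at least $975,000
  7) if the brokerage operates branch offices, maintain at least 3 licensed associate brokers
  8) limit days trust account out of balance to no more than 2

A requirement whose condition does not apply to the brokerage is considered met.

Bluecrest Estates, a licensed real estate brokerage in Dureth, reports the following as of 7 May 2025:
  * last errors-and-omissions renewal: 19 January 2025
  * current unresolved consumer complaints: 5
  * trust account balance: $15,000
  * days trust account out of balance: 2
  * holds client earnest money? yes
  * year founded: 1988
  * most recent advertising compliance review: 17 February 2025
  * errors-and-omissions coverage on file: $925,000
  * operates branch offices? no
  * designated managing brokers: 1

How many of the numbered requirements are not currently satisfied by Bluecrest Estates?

1. errors-and-omissions renewal 108 days ago vs limit 120 → met
2. designated managing brokers 1 < 2 → not met
3. condition 'holds client earnest money' holds; unresolved consumer complaints 5 > 2 → not met
4. trust account balance $15,000 ≥ $10,000 → met
5. advertising compliance review 79 days ago vs limit 90 → met
6. errors-and-omissions coverage $925,000 < $975,000 → not met
7. condition 'operates branch offices' does not hold → requirement n/a → met
8. days trust account out of balance 2 ≤ 2 → met
Not met: 3 of 8

3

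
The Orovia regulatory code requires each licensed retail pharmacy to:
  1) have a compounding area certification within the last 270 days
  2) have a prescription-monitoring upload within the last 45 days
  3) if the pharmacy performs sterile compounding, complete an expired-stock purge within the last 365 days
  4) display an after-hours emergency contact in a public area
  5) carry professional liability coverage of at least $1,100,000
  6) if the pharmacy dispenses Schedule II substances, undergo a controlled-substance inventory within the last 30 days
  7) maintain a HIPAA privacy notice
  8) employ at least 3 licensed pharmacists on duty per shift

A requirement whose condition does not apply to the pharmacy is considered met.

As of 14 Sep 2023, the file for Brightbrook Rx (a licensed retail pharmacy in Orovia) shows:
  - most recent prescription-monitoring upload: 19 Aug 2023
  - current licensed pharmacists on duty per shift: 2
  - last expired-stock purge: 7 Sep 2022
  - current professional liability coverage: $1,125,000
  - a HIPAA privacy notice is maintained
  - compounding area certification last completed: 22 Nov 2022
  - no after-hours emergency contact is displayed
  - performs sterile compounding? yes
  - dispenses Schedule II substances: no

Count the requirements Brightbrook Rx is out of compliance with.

1. compounding area certification 296 days ago vs limit 270 → not met
2. prescription-monitoring upload 26 days ago vs limit 45 → met
3. condition 'performs sterile compounding' holds; expired-stock purge 372 days ago vs limit 365 → not met
4. after-hours emergency contact absent → not met
5. professional liability coverage $1,125,000 ≥ $1,100,000 → met
6. condition 'dispenses Schedule II substances' does not hold → requirement n/a → met
7. HIPAA privacy notice present → met
8. licensed pharmacists on duty per shift 2 < 3 → not met
Not met: 4 of 8

4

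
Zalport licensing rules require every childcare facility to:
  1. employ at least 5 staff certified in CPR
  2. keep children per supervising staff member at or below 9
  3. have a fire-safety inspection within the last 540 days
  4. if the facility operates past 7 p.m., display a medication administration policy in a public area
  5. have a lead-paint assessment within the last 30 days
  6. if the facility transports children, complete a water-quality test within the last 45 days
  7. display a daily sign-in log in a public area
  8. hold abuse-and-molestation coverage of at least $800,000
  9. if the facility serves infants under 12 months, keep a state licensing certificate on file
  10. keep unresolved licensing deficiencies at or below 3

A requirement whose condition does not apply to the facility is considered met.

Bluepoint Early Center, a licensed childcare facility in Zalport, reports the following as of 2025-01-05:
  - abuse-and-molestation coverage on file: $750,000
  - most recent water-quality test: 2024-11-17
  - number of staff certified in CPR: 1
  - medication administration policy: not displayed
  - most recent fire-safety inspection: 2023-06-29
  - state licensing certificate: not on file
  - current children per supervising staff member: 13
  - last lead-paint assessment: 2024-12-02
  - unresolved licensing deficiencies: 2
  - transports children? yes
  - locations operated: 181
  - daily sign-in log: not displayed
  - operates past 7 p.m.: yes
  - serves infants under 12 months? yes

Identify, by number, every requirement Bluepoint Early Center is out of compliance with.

1. staff certified in CPR 1 < 5 → not met
2. children per supervising staff member 13 > 9 → not met
3. fire-safety inspection 556 days ago vs limit 540 → not met
4. condition 'operates past 7 p.m.' holds; medication administration policy absent → not met
5. lead-paint assessment 34 days ago vs limit 30 → not met
6. condition 'transports children' holds; water-quality test 49 days ago vs limit 45 → not met
7. daily sign-in log absent → not met
8. abuse-and-molestation coverage $750,000 < $800,000 → not met
9. condition 'serves infants under 12 months' holds; state licensing certificate absent → not met
10. unresolved licensing deficiencies 2 ≤ 3 → met
Not met: 1, 2, 3, 4, 5, 6, 7, 8, 9

1, 2, 3, 4, 5, 6, 7, 8, 9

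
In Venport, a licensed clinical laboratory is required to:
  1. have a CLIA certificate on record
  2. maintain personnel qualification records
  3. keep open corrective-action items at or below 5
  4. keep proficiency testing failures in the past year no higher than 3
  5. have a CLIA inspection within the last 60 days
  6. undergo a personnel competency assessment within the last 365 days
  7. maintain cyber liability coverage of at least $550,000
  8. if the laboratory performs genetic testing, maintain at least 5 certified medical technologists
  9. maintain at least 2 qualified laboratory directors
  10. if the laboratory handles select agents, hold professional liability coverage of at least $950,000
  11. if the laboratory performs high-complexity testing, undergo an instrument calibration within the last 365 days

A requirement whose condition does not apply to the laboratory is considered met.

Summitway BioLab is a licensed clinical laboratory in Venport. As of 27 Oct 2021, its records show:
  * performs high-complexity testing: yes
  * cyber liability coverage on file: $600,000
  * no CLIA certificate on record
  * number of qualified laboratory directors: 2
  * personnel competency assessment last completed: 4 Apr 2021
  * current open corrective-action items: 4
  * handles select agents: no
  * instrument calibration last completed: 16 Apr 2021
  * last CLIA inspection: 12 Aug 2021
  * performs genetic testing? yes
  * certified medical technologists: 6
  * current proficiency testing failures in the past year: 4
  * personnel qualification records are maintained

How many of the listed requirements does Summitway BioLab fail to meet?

3

1. CLIA certificate absent → not met
2. personnel qualification records present → met
3. open corrective-action items 4 ≤ 5 → met
4. proficiency testing failures in the past year 4 > 3 → not met
5. CLIA inspection 76 days ago vs limit 60 → not met
6. personnel competency assessment 206 days ago vs limit 365 → met
7. cyber liability coverage $600,000 ≥ $550,000 → met
8. condition 'performs genetic testing' holds; certified medical technologists 6 ≥ 5 → met
9. qualified laboratory directors 2 ≥ 2 → met
10. condition 'handles select agents' does not hold → requirement n/a → met
11. condition 'performs high-complexity testing' holds; instrument calibration 194 days ago vs limit 365 → met
Not met: 3 of 11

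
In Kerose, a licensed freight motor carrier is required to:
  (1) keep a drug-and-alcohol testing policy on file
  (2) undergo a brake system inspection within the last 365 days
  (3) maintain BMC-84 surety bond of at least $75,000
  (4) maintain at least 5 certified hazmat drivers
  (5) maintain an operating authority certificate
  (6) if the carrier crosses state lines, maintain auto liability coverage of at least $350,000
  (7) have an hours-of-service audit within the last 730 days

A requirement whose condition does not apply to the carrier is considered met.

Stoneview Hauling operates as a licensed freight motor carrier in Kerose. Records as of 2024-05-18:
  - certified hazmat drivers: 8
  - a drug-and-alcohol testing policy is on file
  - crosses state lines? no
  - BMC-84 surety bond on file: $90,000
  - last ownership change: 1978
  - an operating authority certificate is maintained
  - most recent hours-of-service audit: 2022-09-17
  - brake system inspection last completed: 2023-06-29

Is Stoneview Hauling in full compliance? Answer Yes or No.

1. drug-and-alcohol testing policy present → met
2. brake system inspection 324 days ago vs limit 365 → met
3. BMC-84 surety bond $90,000 ≥ $75,000 → met
4. certified hazmat drivers 8 ≥ 5 → met
5. operating authority certificate present → met
6. condition 'crosses state lines' does not hold → requirement n/a → met
7. hours-of-service audit 609 days ago vs limit 730 → met
All met.

Yes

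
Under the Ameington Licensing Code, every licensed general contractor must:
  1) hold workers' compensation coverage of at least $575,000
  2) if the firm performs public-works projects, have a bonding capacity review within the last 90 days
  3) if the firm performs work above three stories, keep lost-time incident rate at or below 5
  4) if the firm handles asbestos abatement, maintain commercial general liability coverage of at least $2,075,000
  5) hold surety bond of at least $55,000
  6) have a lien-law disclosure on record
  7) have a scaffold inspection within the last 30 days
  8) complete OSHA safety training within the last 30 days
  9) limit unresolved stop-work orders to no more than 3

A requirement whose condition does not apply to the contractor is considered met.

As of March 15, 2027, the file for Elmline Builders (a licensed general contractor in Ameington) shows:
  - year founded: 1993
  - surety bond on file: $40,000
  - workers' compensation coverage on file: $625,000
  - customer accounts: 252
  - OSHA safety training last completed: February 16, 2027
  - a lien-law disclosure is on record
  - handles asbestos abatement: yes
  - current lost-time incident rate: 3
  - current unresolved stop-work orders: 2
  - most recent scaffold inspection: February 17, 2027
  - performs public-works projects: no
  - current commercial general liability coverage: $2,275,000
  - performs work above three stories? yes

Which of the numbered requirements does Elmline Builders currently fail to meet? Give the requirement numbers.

1. workers' compensation coverage $625,000 ≥ $575,000 → met
2. condition 'performs public-works projects' does not hold → requirement n/a → met
3. condition 'performs work above three stories' holds; lost-time incident rate 3 ≤ 5 → met
4. condition 'handles asbestos abatement' holds; commercial general liability coverage $2,275,000 ≥ $2,075,000 → met
5. surety bond $40,000 < $55,000 → not met
6. lien-law disclosure present → met
7. scaffold inspection 26 days ago vs limit 30 → met
8. OSHA safety training 27 days ago vs limit 30 → met
9. unresolved stop-work orders 2 ≤ 3 → met
Not met: 5

5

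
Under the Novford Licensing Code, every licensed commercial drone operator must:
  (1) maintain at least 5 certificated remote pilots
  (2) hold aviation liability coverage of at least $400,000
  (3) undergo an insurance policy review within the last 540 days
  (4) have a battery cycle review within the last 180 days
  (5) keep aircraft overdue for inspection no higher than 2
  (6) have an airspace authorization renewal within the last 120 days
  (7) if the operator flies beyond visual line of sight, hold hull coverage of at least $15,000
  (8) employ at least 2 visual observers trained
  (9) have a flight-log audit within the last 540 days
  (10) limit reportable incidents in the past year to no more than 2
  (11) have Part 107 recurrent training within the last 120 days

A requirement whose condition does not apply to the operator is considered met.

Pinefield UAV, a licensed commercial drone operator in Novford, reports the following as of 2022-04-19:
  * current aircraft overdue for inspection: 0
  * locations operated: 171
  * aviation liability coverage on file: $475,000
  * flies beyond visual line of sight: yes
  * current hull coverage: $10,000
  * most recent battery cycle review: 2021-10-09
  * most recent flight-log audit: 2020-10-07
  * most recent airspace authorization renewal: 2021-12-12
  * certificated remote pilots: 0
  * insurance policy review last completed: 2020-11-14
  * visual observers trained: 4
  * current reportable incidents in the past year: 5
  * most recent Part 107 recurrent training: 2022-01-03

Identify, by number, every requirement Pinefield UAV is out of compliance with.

1, 4, 6, 7, 9, 10

1. certificated remote pilots 0 < 5 → not met
2. aviation liability coverage $475,000 ≥ $400,000 → met
3. insurance policy review 521 days ago vs limit 540 → met
4. battery cycle review 192 days ago vs limit 180 → not met
5. aircraft overdue for inspection 0 ≤ 2 → met
6. airspace authorization renewal 128 days ago vs limit 120 → not met
7. condition 'flies beyond visual line of sight' holds; hull coverage $10,000 < $15,000 → not met
8. visual observers trained 4 ≥ 2 → met
9. flight-log audit 559 days ago vs limit 540 → not met
10. reportable incidents in the past year 5 > 2 → not met
11. Part 107 recurrent training 106 days ago vs limit 120 → met
Not met: 1, 4, 6, 7, 9, 10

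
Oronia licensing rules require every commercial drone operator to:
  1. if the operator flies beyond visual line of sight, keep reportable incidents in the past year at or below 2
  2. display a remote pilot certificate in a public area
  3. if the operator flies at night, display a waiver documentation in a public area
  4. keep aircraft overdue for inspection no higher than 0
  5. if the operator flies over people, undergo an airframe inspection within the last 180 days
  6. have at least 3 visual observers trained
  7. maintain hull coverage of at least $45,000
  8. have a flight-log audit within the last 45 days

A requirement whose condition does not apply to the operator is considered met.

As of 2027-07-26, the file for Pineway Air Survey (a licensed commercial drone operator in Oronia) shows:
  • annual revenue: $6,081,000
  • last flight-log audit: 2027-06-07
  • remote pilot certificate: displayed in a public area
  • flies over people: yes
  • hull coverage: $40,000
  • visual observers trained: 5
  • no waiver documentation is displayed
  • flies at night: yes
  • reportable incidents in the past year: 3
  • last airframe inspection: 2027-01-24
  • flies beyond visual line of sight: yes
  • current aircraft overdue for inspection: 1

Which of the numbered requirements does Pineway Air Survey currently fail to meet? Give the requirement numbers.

1. condition 'flies beyond visual line of sight' holds; reportable incidents in the past year 3 > 2 → not met
2. remote pilot certificate present → met
3. condition 'flies at night' holds; waiver documentation absent → not met
4. aircraft overdue for inspection 1 > 0 → not met
5. condition 'flies over people' holds; airframe inspection 183 days ago vs limit 180 → not met
6. visual observers trained 5 ≥ 3 → met
7. hull coverage $40,000 < $45,000 → not met
8. flight-log audit 49 days ago vs limit 45 → not met
Not met: 1, 3, 4, 5, 7, 8

1, 3, 4, 5, 7, 8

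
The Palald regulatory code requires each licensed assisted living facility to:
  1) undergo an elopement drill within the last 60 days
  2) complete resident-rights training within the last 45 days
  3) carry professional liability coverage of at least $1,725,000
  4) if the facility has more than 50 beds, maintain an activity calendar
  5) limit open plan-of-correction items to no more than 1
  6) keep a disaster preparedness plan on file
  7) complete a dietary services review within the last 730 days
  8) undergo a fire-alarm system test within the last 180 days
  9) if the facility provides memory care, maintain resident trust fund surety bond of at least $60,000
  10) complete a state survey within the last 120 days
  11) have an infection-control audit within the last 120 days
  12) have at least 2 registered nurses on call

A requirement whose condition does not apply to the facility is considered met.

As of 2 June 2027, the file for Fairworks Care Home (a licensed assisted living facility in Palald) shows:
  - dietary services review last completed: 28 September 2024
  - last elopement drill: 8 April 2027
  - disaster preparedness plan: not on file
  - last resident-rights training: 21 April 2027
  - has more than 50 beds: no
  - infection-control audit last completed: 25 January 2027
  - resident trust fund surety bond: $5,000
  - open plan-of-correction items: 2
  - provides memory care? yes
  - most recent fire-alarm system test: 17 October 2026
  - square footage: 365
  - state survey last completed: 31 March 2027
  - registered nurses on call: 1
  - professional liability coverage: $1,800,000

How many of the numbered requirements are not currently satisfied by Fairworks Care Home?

7

1. elopement drill 55 days ago vs limit 60 → met
2. resident-rights training 42 days ago vs limit 45 → met
3. professional liability coverage $1,800,000 ≥ $1,725,000 → met
4. condition 'has more than 50 beds' does not hold → requirement n/a → met
5. open plan-of-correction items 2 > 1 → not met
6. disaster preparedness plan absent → not met
7. dietary services review 977 days ago vs limit 730 → not met
8. fire-alarm system test 228 days ago vs limit 180 → not met
9. condition 'provides memory care' holds; resident trust fund surety bond $5,000 < $60,000 → not met
10. state survey 63 days ago vs limit 120 → met
11. infection-control audit 128 days ago vs limit 120 → not met
12. registered nurses on call 1 < 2 → not met
Not met: 7 of 12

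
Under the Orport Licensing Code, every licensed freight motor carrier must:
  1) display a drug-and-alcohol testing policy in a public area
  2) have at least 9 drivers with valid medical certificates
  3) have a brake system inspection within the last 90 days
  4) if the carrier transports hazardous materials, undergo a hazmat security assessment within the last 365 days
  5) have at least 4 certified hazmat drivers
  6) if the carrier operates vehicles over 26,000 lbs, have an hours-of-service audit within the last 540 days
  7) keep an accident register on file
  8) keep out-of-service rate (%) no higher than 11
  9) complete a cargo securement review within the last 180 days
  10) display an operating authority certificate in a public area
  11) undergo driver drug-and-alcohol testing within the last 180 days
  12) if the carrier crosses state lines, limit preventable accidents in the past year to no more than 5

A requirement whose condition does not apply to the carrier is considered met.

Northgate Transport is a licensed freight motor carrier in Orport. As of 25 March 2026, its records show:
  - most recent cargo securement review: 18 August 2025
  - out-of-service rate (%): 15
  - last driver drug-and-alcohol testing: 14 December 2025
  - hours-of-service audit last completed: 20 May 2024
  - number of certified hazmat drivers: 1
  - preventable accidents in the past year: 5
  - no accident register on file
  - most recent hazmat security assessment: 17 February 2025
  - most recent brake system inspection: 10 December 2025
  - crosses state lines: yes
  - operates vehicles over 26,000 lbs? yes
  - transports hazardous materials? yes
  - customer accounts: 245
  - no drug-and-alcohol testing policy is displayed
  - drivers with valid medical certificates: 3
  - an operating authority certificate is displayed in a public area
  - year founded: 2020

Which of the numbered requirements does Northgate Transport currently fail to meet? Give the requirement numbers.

1, 2, 3, 4, 5, 6, 7, 8, 9

1. drug-and-alcohol testing policy absent → not met
2. drivers with valid medical certificates 3 < 9 → not met
3. brake system inspection 105 days ago vs limit 90 → not met
4. condition 'transports hazardous materials' holds; hazmat security assessment 401 days ago vs limit 365 → not met
5. certified hazmat drivers 1 < 4 → not met
6. condition 'operates vehicles over 26,000 lbs' holds; hours-of-service audit 674 days ago vs limit 540 → not met
7. accident register absent → not met
8. out-of-service rate (%) 15 > 11 → not met
9. cargo securement review 219 days ago vs limit 180 → not met
10. operating authority certificate present → met
11. driver drug-and-alcohol testing 101 days ago vs limit 180 → met
12. condition 'crosses state lines' holds; preventable accidents in the past year 5 ≤ 5 → met
Not met: 1, 2, 3, 4, 5, 6, 7, 8, 9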